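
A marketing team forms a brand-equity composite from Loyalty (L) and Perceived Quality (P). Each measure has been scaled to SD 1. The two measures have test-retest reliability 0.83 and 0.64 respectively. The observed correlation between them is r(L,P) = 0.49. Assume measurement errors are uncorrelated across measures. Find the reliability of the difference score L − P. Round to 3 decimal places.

Var(L−P) = 1 + 1 − 2·0.49 = 2 − 0.98 = 1.02.
Under uncorrelated errors the observed covariances equal the true-score covariances, so only the own-variance terms attenuate.
True-score variance = [0.83 + 0.64] − 0.98 = 1.47 − 0.98 = 0.49.
Reliability = 0.49 / 1.02 = 0.480.

0.480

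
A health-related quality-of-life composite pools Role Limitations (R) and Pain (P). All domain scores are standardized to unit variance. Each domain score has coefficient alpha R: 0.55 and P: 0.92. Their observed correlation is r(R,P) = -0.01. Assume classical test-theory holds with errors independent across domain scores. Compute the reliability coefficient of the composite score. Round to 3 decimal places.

0.732

Var(R+P) = 2 + 2·[(-0.01)] = 2 − 0.02 = 1.98.
Under uncorrelated errors the observed covariances equal the true-score covariances, so only the own-variance terms attenuate.
True-score variance = [0.55 + 0.92] − 0.02 = 1.47 − 0.02 = 1.45.
Reliability = 1.45 / 1.98 = 0.732.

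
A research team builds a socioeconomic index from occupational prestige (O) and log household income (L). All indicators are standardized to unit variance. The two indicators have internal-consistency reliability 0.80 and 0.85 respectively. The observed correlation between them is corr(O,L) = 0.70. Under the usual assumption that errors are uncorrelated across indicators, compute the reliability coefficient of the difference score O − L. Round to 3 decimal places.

0.417

Var(O−L) = 1 + 1 − 2·0.70 = 2 − 1.4 = 0.6.
With uncorrelated errors the cross-covariances are all true-score covariance, so they carry over unchanged; only the diagonal terms shrink to ρᵢσᵢ².
True-score variance = [0.80 + 0.85] − 1.4 = 1.65 − 1.4 = 0.25.
Reliability = 0.25 / 0.6 = 0.417.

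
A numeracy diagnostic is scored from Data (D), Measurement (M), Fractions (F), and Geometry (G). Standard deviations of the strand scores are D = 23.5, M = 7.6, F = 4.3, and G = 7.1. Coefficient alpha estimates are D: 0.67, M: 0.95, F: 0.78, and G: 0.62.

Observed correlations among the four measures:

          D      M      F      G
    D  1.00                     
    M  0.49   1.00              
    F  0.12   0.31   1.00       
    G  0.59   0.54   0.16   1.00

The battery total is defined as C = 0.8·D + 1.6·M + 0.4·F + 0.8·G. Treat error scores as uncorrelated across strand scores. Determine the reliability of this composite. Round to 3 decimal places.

0.861

Var(C) = 0.8²·23.5² + 1.6²·7.6² + 0.4²·4.3² + 0.8²·7.1² + 2·[1.28·23.5·7.6·0.49 + 0.32·23.5·4.3·0.12 + 0.64·23.5·7.1·0.59 + 0.64·7.6·4.3·0.31 + 1.28·7.6·7.1·0.54 + 0.32·4.3·7.1·0.16] = 536.526 + 448.49 = 985.016.
Because errors are independent across components, Cov(Tᵢ,Tⱼ) = Cov(Xᵢ,Xⱼ); the off-diagonal part of the true-score variance is the same as above.
True-score variance = [0.8²·23.5²·0.67 + 1.6²·7.6²·0.95 + 0.4²·4.3²·0.78 + 0.8²·7.1²·0.62] + 448.49 = 399.587 + 448.49 = 848.077.
Reliability = 848.077 / 985.016 = 0.861.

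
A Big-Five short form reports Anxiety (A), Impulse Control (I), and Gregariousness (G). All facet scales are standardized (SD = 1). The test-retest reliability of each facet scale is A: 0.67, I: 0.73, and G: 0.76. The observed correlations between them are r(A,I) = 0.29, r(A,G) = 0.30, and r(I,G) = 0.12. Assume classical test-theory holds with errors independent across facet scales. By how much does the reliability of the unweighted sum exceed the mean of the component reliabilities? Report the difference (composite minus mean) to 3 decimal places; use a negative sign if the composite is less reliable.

Var(sum) = 3 + 1.42 = 4.42; true-score variance = 2.16 + 1.42 = 3.58; composite reliability = 0.8100.
Mean component reliability = 0.7200.
Difference = 0.8100 − 0.7200 = 0.090.

0.090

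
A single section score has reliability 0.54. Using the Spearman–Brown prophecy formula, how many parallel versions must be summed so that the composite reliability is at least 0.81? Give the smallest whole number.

4

k ≥ ρ*(1−ρ₁)/(ρ₁(1−ρ*)) = 0.81·0.46 / (0.54·0.19) = 3.632.
Smallest integer k = 4.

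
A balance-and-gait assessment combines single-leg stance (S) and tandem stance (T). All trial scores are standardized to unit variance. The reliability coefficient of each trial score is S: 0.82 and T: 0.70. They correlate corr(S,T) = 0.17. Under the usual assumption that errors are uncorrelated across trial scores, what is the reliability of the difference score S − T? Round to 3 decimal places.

0.711

Var(S−T) = 1 + 1 − 2·0.17 = 2 − 0.34 = 1.66.
Under uncorrelated errors the observed covariances equal the true-score covariances, so only the own-variance terms attenuate.
True-score variance = [0.82 + 0.70] − 0.34 = 1.52 − 0.34 = 1.18.
Reliability = 1.18 / 1.66 = 0.711.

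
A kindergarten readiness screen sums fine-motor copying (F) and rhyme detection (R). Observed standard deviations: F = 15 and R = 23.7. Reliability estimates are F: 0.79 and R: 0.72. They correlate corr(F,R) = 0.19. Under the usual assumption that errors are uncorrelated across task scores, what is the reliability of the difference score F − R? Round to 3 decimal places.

Var(F−R) = 15² + 23.7² − 2·15·23.7·0.19 = 786.69 − 135.09 = 651.6.
Because errors are independent across components, Cov(Tᵢ,Tⱼ) = Cov(Xᵢ,Xⱼ); the off-diagonal part of the true-score variance is the same as above.
True-score variance = [15²·0.79 + 23.7²·0.72] − 135.09 = 582.167 − 135.09 = 447.077.
Reliability = 447.077 / 651.6 = 0.686.

0.686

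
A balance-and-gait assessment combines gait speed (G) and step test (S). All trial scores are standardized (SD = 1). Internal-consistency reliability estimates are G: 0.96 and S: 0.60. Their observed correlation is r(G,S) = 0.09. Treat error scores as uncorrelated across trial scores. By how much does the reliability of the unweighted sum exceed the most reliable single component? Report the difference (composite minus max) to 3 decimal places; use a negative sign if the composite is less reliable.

-0.162

Var(sum) = 2 + 0.18 = 2.18; true-score variance = 1.56 + 0.18 = 1.74; composite reliability = 0.7982.
Max component reliability = 0.9600.
Difference = 0.7982 − 0.9600 = -0.162.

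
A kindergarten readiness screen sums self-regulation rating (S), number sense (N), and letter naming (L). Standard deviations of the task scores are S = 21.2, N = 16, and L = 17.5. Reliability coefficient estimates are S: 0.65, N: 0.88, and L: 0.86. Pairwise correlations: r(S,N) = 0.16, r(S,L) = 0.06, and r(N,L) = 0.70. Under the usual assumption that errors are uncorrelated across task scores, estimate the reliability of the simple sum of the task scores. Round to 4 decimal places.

Var(S+N+L) = 21.2² + 16² + 17.5² + 2·[21.2·16·0.16 + 21.2·17.5·0.06 + 16·17.5·0.70] = 1011.69 + 545.064 = 1556.75.
Because errors are independent across components, Cov(Tᵢ,Tⱼ) = Cov(Xᵢ,Xⱼ); the off-diagonal part of the true-score variance is the same as above.
True-score variance = [21.2²·0.65 + 16²·0.88 + 17.5²·0.86] + 545.064 = 780.791 + 545.064 = 1325.86.
Reliability = 1325.86 / 1556.75 = 0.8517.

0.8517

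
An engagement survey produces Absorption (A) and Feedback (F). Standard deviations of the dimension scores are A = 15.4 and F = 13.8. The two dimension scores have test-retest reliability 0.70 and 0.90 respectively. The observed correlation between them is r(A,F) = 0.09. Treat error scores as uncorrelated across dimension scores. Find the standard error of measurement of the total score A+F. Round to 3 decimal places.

9.497

Var(total) = 427.6 + 38.2536 = 465.854.
True-score variance = 337.408 + 38.2536 = 375.662, so reliability = 0.8064.
Error variance = 465.854 − 375.662 = 90.192; SEM = √90.192 = 9.497.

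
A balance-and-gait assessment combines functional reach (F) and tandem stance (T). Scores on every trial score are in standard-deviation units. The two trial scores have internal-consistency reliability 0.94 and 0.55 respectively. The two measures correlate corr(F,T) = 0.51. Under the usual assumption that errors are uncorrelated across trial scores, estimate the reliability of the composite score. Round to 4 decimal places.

Var(F+T) = 2 + 2·[0.51] = 2 + 1.02 = 3.02.
Because errors are independent across components, Cov(Tᵢ,Tⱼ) = Cov(Xᵢ,Xⱼ); the off-diagonal part of the true-score variance is the same as above.
True-score variance = [0.94 + 0.55] + 1.02 = 1.49 + 1.02 = 2.51.
Reliability = 2.51 / 3.02 = 0.8311.

0.8311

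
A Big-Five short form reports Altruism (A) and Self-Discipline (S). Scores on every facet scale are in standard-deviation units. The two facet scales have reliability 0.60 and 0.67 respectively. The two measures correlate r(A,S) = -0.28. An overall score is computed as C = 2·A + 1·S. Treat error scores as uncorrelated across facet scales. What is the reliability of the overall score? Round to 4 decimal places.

0.5026

Var(C) = 2² + 1 + 2·[2·(-0.28)] = 5 − 1.12 = 3.88.
Under uncorrelated errors the observed covariances equal the true-score covariances, so only the own-variance terms attenuate.
True-score variance = [2²·0.60 + 0.67] − 1.12 = 3.07 − 1.12 = 1.95.
Reliability = 1.95 / 3.88 = 0.5026.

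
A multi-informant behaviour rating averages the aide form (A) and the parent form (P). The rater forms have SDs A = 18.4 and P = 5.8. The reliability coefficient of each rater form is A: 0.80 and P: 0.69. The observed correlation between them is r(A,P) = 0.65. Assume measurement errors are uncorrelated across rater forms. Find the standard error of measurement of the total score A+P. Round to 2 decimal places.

Var(total) = 372.2 + 138.736 = 510.936.
True-score variance = 294.06 + 138.736 = 432.796, so reliability = 0.8471.
Error variance = 510.936 − 432.796 = 78.1404; SEM = √78.1404 = 8.84.

8.84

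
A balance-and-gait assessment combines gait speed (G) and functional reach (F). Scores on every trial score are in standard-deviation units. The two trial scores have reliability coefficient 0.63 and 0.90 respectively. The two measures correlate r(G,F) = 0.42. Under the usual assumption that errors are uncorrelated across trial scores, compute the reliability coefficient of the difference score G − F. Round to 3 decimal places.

Var(G−F) = 1 + 1 − 2·0.42 = 2 − 0.84 = 1.16.
Because errors are independent across components, Cov(Tᵢ,Tⱼ) = Cov(Xᵢ,Xⱼ); the off-diagonal part of the true-score variance is the same as above.
True-score variance = [0.63 + 0.90] − 0.84 = 1.53 − 0.84 = 0.69.
Reliability = 0.69 / 1.16 = 0.595.

0.595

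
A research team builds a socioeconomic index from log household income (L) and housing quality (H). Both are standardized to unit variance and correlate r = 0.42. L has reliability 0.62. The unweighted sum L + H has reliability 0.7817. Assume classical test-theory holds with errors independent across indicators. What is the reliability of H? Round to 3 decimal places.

0.760

Var(L+H) = 2 + 2·0.42 = 2.840.
True-score variance = ρ_L + ρ_H + 2·0.42, so 0.7817 = (0.62 + ρ_H + 0.84) / 2.840.
ρ_H = 0.7817·2.840 − 0.62 − 0.84 = 0.760.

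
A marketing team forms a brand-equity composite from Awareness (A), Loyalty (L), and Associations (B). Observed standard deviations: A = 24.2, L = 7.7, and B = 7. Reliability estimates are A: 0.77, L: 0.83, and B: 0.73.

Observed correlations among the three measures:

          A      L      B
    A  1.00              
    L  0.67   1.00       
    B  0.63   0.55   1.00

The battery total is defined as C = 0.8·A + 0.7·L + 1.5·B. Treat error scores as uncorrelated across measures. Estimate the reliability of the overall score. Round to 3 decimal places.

0.876

Var(C) = 0.8²·24.2² + 0.7²·7.7² + 1.5²·7² + 2·[0.56·24.2·7.7·0.67 + 1.2·24.2·7·0.63 + 1.05·7.7·7·0.55] = 514.112 + 458.217 = 972.329.
With uncorrelated errors the cross-covariances are all true-score covariance, so they carry over unchanged; only the diagonal terms shrink to ρᵢσᵢ².
True-score variance = [0.8²·24.2²·0.77 + 0.7²·7.7²·0.83 + 1.5²·7²·0.73] + 458.217 = 393.199 + 458.217 = 851.416.
Reliability = 851.416 / 972.329 = 0.876.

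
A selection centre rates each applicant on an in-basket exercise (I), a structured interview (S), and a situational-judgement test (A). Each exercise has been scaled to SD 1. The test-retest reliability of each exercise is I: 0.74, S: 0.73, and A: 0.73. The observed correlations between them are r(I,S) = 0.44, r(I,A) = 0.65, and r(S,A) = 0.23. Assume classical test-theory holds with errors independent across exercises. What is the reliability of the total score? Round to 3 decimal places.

0.858

Var(I+S+A) = 3 + 2·[0.44 + 0.65 + 0.23] = 3 + 2.64 = 5.64.
With uncorrelated errors the cross-covariances are all true-score covariance, so they carry over unchanged; only the diagonal terms shrink to ρᵢσᵢ².
True-score variance = [0.74 + 0.73 + 0.73] + 2.64 = 2.2 + 2.64 = 4.84.
Reliability = 4.84 / 5.64 = 0.858.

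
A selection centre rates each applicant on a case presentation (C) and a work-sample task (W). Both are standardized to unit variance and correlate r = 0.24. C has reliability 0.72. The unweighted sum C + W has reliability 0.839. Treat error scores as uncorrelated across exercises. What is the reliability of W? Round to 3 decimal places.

0.881

Var(C+W) = 2 + 2·0.24 = 2.480.
True-score variance = ρ_C + ρ_W + 2·0.24, so 0.839 = (0.72 + ρ_W + 0.48) / 2.480.
ρ_W = 0.839·2.480 − 0.72 − 0.48 = 0.881.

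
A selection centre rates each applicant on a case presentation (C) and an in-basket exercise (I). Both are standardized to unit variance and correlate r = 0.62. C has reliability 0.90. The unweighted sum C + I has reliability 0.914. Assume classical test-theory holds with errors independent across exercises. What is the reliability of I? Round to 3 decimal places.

0.821

Var(C+I) = 2 + 2·0.62 = 3.240.
True-score variance = ρ_C + ρ_I + 2·0.62, so 0.914 = (0.90 + ρ_I + 1.24) / 3.240.
ρ_I = 0.914·3.240 − 0.90 − 1.24 = 0.821.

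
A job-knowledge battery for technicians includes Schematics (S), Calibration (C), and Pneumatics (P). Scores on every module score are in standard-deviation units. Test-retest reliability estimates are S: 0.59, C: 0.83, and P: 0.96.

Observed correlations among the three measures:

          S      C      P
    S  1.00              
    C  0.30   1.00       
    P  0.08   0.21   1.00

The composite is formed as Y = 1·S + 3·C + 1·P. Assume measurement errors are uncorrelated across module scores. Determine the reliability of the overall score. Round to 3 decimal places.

Var(Y) = 1 + 3² + 1 + 2·[3·0.30 + 0.08 + 3·0.21] = 11 + 3.22 = 14.22.
With uncorrelated errors the cross-covariances are all true-score covariance, so they carry over unchanged; only the diagonal terms shrink to ρᵢσᵢ².
True-score variance = [0.59 + 3²·0.83 + 0.96] + 3.22 = 9.02 + 3.22 = 12.24.
Reliability = 12.24 / 14.22 = 0.861.

0.861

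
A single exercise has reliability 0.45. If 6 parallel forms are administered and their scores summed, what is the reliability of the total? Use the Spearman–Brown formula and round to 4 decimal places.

0.8308

ρ_k = kρ / (1 + (k−1)ρ) = 6·0.45 / (1 + 5·0.45) = 2.700 / 3.250 = 0.8308.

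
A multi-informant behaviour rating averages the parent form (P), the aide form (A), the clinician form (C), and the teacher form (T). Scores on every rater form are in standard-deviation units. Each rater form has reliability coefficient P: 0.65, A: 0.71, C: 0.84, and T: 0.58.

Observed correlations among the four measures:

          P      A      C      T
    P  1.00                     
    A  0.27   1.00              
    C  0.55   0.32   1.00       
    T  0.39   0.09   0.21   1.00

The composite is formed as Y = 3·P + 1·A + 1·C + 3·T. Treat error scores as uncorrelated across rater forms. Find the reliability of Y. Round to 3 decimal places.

Var(Y) = 3² + 1 + 1 + 3² + 2·[3·0.27 + 3·0.55 + 9·0.39 + 0.32 + 3·0.09 + 3·0.21] = 20 + 14.38 = 34.38.
Because errors are independent across components, Cov(Tᵢ,Tⱼ) = Cov(Xᵢ,Xⱼ); the off-diagonal part of the true-score variance is the same as above.
True-score variance = [3²·0.65 + 0.71 + 0.84 + 3²·0.58] + 14.38 = 12.62 + 14.38 = 27.
Reliability = 27 / 34.38 = 0.785.

0.785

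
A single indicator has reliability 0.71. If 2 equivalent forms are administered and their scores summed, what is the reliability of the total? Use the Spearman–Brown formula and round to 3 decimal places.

ρ_k = kρ / (1 + (k−1)ρ) = 2·0.71 / (1 + 1·0.71) = 1.420 / 1.710 = 0.830.

0.830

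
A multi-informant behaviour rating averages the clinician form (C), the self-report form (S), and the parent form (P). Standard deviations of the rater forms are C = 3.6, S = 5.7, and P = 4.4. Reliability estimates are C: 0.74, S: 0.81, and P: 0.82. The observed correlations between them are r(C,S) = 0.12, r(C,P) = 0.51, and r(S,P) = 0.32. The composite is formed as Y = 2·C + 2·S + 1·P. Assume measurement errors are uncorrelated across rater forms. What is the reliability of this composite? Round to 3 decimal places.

Var(Y) = 2²·3.6² + 2²·5.7² + 4.4² + 2·[4·3.6·5.7·0.12 + 2·3.6·4.4·0.51 + 2·5.7·4.4·0.32] = 201.16 + 84.1152 = 285.275.
Because errors are independent across components, Cov(Tᵢ,Tⱼ) = Cov(Xᵢ,Xⱼ); the off-diagonal part of the true-score variance is the same as above.
True-score variance = [2²·3.6²·0.74 + 2²·5.7²·0.81 + 4.4²·0.82] + 84.1152 = 159.504 + 84.1152 = 243.62.
Reliability = 243.62 / 285.275 = 0.854.

0.854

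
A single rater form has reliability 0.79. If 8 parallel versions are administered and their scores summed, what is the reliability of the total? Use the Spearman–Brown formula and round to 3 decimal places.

ρ_k = kρ / (1 + (k−1)ρ) = 8·0.79 / (1 + 7·0.79) = 6.320 / 6.530 = 0.968.

0.968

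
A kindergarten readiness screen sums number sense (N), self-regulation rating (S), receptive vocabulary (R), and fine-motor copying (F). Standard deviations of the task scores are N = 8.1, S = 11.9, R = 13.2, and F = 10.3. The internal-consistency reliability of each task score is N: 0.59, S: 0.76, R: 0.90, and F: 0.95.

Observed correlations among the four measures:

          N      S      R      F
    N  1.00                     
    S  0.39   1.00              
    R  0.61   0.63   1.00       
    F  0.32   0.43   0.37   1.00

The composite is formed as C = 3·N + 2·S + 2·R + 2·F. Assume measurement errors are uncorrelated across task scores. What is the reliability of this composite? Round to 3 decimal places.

Var(C) = 3²·8.1² + 2²·11.9² + 2²·13.2² + 2²·10.3² + 2·[6·8.1·11.9·0.39 + 6·8.1·13.2·0.61 + 6·8.1·10.3·0.32 + 4·11.9·13.2·0.63 + 4·11.9·10.3·0.43 + 4·13.2·10.3·0.37] = 2278.25 + 3169.9 = 5448.15.
With uncorrelated errors the cross-covariances are all true-score covariance, so they carry over unchanged; only the diagonal terms shrink to ρᵢσᵢ².
True-score variance = [3²·8.1²·0.59 + 2²·11.9²·0.76 + 2²·13.2²·0.90 + 2²·10.3²·0.95] + 3169.9 = 1809.29 + 3169.9 = 4979.19.
Reliability = 4979.19 / 5448.15 = 0.914.

0.914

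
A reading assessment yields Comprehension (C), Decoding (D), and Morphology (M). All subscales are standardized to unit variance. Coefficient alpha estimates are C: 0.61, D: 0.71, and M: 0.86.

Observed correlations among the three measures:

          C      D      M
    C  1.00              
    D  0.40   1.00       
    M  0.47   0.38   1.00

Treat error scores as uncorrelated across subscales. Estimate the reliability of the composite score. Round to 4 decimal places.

0.8509

Var(C+D+M) = 3 + 2·[0.40 + 0.47 + 0.38] = 3 + 2.5 = 5.5.
With uncorrelated errors the cross-covariances are all true-score covariance, so they carry over unchanged; only the diagonal terms shrink to ρᵢσᵢ².
True-score variance = [0.61 + 0.71 + 0.86] + 2.5 = 2.18 + 2.5 = 4.68.
Reliability = 4.68 / 5.5 = 0.8509.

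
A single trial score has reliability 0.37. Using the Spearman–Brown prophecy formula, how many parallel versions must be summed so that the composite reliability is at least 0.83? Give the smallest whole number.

9

k ≥ ρ*(1−ρ₁)/(ρ₁(1−ρ*)) = 0.83·0.63 / (0.37·0.17) = 8.313.
Smallest integer k = 9.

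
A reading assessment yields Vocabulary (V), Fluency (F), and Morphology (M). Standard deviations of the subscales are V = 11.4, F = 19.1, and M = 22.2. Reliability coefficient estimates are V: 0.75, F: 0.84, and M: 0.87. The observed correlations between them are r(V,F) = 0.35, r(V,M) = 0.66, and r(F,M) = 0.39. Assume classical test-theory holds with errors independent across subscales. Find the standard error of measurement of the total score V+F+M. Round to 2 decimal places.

12.45

Var(total) = 987.61 + 817.219 = 1804.83.
True-score variance = 832.681 + 817.219 = 1649.9, so reliability = 0.9142.
Error variance = 1804.83 − 1649.9 = 154.929; SEM = √154.929 = 12.45.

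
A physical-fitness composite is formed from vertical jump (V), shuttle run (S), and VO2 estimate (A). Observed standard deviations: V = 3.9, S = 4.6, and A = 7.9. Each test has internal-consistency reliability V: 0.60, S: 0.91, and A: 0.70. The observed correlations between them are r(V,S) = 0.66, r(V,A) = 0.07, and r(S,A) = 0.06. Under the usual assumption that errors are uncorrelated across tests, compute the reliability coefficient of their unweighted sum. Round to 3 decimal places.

Var(V+S+A) = 3.9² + 4.6² + 7.9² + 2·[3.9·4.6·0.66 + 3.9·7.9·0.07 + 4.6·7.9·0.06] = 98.78 + 32.355 = 131.135.
Because errors are independent across components, Cov(Tᵢ,Tⱼ) = Cov(Xᵢ,Xⱼ); the off-diagonal part of the true-score variance is the same as above.
True-score variance = [3.9²·0.60 + 4.6²·0.91 + 7.9²·0.70] + 32.355 = 72.0686 + 32.355 = 104.424.
Reliability = 104.424 / 131.135 = 0.796.

0.796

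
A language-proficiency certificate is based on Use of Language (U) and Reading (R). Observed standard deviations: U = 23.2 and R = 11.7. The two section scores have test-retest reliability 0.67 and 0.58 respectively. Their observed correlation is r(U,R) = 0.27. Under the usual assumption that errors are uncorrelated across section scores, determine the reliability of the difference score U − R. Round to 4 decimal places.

Var(U−R) = 23.2² + 11.7² − 2·23.2·11.7·0.27 = 675.13 − 146.578 = 528.552.
Under uncorrelated errors the observed covariances equal the true-score covariances, so only the own-variance terms attenuate.
True-score variance = [23.2²·0.67 + 11.7²·0.58] − 146.578 = 440.017 − 146.578 = 293.439.
Reliability = 293.439 / 528.552 = 0.5552.

0.5552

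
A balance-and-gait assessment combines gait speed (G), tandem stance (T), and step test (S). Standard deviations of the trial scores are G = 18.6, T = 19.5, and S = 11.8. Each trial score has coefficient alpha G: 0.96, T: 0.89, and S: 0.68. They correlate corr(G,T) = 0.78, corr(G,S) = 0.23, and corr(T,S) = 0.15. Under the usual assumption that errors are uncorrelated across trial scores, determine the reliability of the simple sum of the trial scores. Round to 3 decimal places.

0.937

Var(G+T+S) = 18.6² + 19.5² + 11.8² + 2·[18.6·19.5·0.78 + 18.6·11.8·0.23 + 19.5·11.8·0.15] = 865.45 + 735.803 = 1601.25.
With uncorrelated errors the cross-covariances are all true-score covariance, so they carry over unchanged; only the diagonal terms shrink to ρᵢσᵢ².
True-score variance = [18.6²·0.96 + 19.5²·0.89 + 11.8²·0.68] + 735.803 = 765.227 + 735.803 = 1501.03.
Reliability = 1501.03 / 1601.25 = 0.937.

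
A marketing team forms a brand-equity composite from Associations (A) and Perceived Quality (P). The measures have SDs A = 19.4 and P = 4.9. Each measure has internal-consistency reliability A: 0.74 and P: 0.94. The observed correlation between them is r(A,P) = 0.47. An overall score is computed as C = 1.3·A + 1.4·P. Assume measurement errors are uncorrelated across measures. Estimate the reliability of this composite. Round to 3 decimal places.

Var(C) = 1.3²·19.4² + 1.4²·4.9² + 2·[1.82·19.4·4.9·0.47] = 683.108 + 162.629 = 845.737.
Because errors are independent across components, Cov(Tᵢ,Tⱼ) = Cov(Xᵢ,Xⱼ); the off-diagonal part of the true-score variance is the same as above.
True-score variance = [1.3²·19.4²·0.74 + 1.4²·4.9²·0.94] + 162.629 = 514.912 + 162.629 = 677.54.
Reliability = 677.54 / 845.737 = 0.801.

0.801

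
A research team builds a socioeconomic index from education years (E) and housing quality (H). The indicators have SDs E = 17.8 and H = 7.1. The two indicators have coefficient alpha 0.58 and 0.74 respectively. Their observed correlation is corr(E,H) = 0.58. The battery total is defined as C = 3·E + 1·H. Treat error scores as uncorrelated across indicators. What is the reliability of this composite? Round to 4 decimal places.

Var(C) = 3²·17.8² + 7.1² + 2·[3·17.8·7.1·0.58] = 2901.97 + 439.802 = 3341.77.
Under uncorrelated errors the observed covariances equal the true-score covariances, so only the own-variance terms attenuate.
True-score variance = [3²·17.8²·0.58 + 7.1²·0.74] + 439.802 = 1691.21 + 439.802 = 2131.01.
Reliability = 2131.01 / 3341.77 = 0.6377.

0.6377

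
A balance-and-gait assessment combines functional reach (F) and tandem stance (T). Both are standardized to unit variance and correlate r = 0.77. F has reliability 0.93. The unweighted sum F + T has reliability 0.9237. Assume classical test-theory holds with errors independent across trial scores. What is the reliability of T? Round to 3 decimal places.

Var(F+T) = 2 + 2·0.77 = 3.540.
True-score variance = ρ_F + ρ_T + 2·0.77, so 0.9237 = (0.93 + ρ_T + 1.54) / 3.540.
ρ_T = 0.9237·3.540 − 0.93 − 1.54 = 0.800.

0.800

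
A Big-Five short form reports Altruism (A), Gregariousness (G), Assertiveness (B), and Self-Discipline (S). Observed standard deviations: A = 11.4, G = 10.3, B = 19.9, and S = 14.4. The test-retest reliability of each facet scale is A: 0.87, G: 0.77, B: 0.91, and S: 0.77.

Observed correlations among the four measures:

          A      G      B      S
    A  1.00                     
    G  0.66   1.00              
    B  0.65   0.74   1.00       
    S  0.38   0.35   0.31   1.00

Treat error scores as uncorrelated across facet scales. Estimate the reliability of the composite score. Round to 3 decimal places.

Var(A+G+B+S) = 11.4² + 10.3² + 19.9² + 14.4² + 2·[11.4·10.3·0.66 + 11.4·19.9·0.65 + 11.4·14.4·0.38 + 10.3·19.9·0.74 + 10.3·14.4·0.35 + 19.9·14.4·0.31] = 839.42 + 1159.52 = 1998.94.
Under uncorrelated errors the observed covariances equal the true-score covariances, so only the own-variance terms attenuate.
True-score variance = [11.4²·0.87 + 10.3²·0.77 + 19.9²·0.91 + 14.4²·0.77] + 1159.52 = 714.791 + 1159.52 = 1874.31.
Reliability = 1874.31 / 1998.94 = 0.938.

0.938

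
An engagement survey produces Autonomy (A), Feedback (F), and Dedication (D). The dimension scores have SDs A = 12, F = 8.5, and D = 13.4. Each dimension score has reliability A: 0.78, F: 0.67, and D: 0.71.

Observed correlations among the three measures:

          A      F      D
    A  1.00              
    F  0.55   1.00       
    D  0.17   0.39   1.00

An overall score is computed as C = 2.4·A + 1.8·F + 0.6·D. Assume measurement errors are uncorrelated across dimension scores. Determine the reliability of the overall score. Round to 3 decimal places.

0.844

Var(C) = 2.4²·12² + 1.8²·8.5² + 0.6²·13.4² + 2·[4.32·12·8.5·0.55 + 1.44·12·13.4·0.17 + 1.08·8.5·13.4·0.39] = 1128.17 + 659.381 = 1787.55.
Under uncorrelated errors the observed covariances equal the true-score covariances, so only the own-variance terms attenuate.
True-score variance = [2.4²·12²·0.78 + 1.8²·8.5²·0.67 + 0.6²·13.4²·0.71] + 659.381 = 849.699 + 659.381 = 1509.08.
Reliability = 1509.08 / 1787.55 = 0.844.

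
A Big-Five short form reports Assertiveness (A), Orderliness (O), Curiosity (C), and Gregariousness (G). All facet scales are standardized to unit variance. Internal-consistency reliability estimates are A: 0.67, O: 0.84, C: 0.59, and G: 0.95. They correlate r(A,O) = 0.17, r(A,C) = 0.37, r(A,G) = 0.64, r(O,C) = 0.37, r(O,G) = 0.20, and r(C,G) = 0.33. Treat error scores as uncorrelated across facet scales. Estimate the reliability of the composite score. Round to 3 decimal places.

0.884

Var(A+O+C+G) = 4 + 2·[0.17 + 0.37 + 0.64 + 0.37 + 0.20 + 0.33] = 4 + 4.16 = 8.16.
With uncorrelated errors the cross-covariances are all true-score covariance, so they carry over unchanged; only the diagonal terms shrink to ρᵢσᵢ².
True-score variance = [0.67 + 0.84 + 0.59 + 0.95] + 4.16 = 3.05 + 4.16 = 7.21.
Reliability = 7.21 / 8.16 = 0.884.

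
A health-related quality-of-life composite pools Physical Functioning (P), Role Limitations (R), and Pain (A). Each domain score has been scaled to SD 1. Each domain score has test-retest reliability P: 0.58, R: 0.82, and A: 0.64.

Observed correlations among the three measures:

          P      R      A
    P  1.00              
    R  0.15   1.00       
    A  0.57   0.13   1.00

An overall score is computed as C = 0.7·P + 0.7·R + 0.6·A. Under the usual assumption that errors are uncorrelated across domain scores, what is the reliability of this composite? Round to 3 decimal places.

0.796

Var(C) = 0.7² + 0.7² + 0.6² + 2·[0.49·0.15 + 0.42·0.57 + 0.42·0.13] = 1.34 + 0.735 = 2.075.
Under uncorrelated errors the observed covariances equal the true-score covariances, so only the own-variance terms attenuate.
True-score variance = [0.7²·0.58 + 0.7²·0.82 + 0.6²·0.64] + 0.735 = 0.9164 + 0.735 = 1.6514.
Reliability = 1.6514 / 2.075 = 0.796.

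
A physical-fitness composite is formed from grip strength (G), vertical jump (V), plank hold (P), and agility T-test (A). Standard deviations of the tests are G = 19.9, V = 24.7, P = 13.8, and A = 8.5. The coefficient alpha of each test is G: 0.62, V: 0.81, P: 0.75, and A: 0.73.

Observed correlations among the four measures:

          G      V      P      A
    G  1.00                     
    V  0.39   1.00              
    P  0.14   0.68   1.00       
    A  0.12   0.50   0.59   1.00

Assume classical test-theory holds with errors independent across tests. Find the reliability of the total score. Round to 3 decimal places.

0.871

Var(G+V+P+A) = 19.9² + 24.7² + 13.8² + 8.5² + 2·[19.9·24.7·0.39 + 19.9·13.8·0.14 + 19.9·8.5·0.12 + 24.7·13.8·0.68 + 24.7·8.5·0.50 + 13.8·8.5·0.59] = 1268.79 + 1312.82 = 2581.61.
With uncorrelated errors the cross-covariances are all true-score covariance, so they carry over unchanged; only the diagonal terms shrink to ρᵢσᵢ².
True-score variance = [19.9²·0.62 + 24.7²·0.81 + 13.8²·0.75 + 8.5²·0.73] + 1312.82 = 935.272 + 1312.82 = 2248.09.
Reliability = 2248.09 / 2581.61 = 0.871.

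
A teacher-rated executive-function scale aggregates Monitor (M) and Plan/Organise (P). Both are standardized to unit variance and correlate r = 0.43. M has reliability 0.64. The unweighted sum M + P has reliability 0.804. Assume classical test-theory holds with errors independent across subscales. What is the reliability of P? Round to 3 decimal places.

0.799

Var(M+P) = 2 + 2·0.43 = 2.860.
True-score variance = ρ_M + ρ_P + 2·0.43, so 0.804 = (0.64 + ρ_P + 0.86) / 2.860.
ρ_P = 0.804·2.860 − 0.64 − 0.86 = 0.799.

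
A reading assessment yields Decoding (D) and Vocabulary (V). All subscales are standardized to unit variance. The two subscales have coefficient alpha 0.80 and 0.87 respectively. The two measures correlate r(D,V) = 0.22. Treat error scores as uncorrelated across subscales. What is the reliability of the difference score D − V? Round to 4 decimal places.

0.7885

Var(D−V) = 1 + 1 − 2·0.22 = 2 − 0.44 = 1.56.
Under uncorrelated errors the observed covariances equal the true-score covariances, so only the own-variance terms attenuate.
True-score variance = [0.80 + 0.87] − 0.44 = 1.67 − 0.44 = 1.23.
Reliability = 1.23 / 1.56 = 0.7885.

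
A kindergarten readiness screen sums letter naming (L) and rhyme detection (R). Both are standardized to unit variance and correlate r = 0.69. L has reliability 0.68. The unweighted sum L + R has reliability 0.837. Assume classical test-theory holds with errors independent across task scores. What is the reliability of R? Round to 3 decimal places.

Var(L+R) = 2 + 2·0.69 = 3.380.
True-score variance = ρ_L + ρ_R + 2·0.69, so 0.837 = (0.68 + ρ_R + 1.38) / 3.380.
ρ_R = 0.837·3.380 − 0.68 − 1.38 = 0.769.

0.769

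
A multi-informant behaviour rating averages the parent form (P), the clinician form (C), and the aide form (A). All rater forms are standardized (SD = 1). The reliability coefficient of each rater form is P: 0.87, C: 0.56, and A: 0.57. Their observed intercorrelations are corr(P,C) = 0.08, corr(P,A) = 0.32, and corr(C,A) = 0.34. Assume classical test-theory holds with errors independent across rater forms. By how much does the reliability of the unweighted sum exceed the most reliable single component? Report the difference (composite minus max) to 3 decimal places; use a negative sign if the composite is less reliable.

-0.093

Var(sum) = 3 + 1.48 = 4.48; true-score variance = 2 + 1.48 = 3.48; composite reliability = 0.7768.
Max component reliability = 0.8700.
Difference = 0.7768 − 0.8700 = -0.093.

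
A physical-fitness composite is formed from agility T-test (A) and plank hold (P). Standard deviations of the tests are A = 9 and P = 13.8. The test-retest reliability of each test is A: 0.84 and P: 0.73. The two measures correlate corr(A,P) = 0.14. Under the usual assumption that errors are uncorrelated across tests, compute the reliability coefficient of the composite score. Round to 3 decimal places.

0.790

Var(A+P) = 9² + 13.8² + 2·[9·13.8·0.14] = 271.44 + 34.776 = 306.216.
With uncorrelated errors the cross-covariances are all true-score covariance, so they carry over unchanged; only the diagonal terms shrink to ρᵢσᵢ².
True-score variance = [9²·0.84 + 13.8²·0.73] + 34.776 = 207.061 + 34.776 = 241.837.
Reliability = 241.837 / 306.216 = 0.790.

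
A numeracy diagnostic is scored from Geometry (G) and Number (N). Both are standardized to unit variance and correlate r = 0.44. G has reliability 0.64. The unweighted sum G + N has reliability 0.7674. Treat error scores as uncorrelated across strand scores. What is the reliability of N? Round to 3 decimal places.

0.690

Var(G+N) = 2 + 2·0.44 = 2.880.
True-score variance = ρ_G + ρ_N + 2·0.44, so 0.7674 = (0.64 + ρ_N + 0.88) / 2.880.
ρ_N = 0.7674·2.880 − 0.64 − 0.88 = 0.690.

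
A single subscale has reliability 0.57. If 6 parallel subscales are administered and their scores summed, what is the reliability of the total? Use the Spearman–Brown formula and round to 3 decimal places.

0.888

ρ_k = kρ / (1 + (k−1)ρ) = 6·0.57 / (1 + 5·0.57) = 3.420 / 3.850 = 0.888.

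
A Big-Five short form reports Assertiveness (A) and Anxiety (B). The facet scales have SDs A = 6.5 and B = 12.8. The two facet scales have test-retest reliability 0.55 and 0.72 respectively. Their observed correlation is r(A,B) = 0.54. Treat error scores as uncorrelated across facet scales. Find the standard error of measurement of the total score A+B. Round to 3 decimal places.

Var(total) = 206.09 + 89.856 = 295.946.
True-score variance = 141.202 + 89.856 = 231.058, so reliability = 0.7807.
Error variance = 295.946 − 231.058 = 64.8877; SEM = √64.8877 = 8.055.

8.055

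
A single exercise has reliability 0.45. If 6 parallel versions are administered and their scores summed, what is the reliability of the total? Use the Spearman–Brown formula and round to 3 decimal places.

ρ_k = kρ / (1 + (k−1)ρ) = 6·0.45 / (1 + 5·0.45) = 2.700 / 3.250 = 0.831.

0.831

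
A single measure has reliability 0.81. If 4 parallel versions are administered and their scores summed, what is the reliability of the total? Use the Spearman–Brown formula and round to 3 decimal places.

0.945

ρ_k = kρ / (1 + (k−1)ρ) = 4·0.81 / (1 + 3·0.81) = 3.240 / 3.430 = 0.945.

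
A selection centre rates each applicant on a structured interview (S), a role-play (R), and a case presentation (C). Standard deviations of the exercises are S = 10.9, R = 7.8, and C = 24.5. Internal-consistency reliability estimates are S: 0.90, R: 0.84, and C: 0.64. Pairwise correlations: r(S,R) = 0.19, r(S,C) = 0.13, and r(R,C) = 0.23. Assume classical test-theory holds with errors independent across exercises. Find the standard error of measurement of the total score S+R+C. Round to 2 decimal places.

Var(total) = 779.9 + 189.647 = 969.547.
True-score variance = 542.195 + 189.647 = 731.841, so reliability = 0.7548.
Error variance = 969.547 − 731.841 = 237.705; SEM = √237.705 = 15.42.

15.42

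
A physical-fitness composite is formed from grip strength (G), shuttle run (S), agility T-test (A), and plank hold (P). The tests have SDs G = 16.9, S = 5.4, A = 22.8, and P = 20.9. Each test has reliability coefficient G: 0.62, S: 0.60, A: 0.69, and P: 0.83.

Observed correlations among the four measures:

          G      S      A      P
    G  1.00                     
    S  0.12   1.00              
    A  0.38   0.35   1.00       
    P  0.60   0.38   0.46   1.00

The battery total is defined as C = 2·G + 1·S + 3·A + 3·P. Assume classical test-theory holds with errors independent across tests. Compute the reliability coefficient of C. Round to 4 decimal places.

0.8620

Var(C) = 2²·16.9² + 5.4² + 3²·22.8² + 3²·20.9² + 2·[2·16.9·5.4·0.12 + 6·16.9·22.8·0.38 + 6·16.9·20.9·0.60 + 3·5.4·22.8·0.35 + 3·5.4·20.9·0.38 + 9·22.8·20.9·0.46] = 9781.45 + 8805.43 = 18586.9.
Under uncorrelated errors the observed covariances equal the true-score covariances, so only the own-variance terms attenuate.
True-score variance = [2²·16.9²·0.62 + 5.4²·0.60 + 3²·22.8²·0.69 + 3²·20.9²·0.83] + 8805.43 = 7216.99 + 8805.43 = 16022.4.
Reliability = 16022.4 / 18586.9 = 0.8620.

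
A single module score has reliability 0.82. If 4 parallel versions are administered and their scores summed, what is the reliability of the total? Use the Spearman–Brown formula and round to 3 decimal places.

ρ_k = kρ / (1 + (k−1)ρ) = 4·0.82 / (1 + 3·0.82) = 3.280 / 3.460 = 0.948.

0.948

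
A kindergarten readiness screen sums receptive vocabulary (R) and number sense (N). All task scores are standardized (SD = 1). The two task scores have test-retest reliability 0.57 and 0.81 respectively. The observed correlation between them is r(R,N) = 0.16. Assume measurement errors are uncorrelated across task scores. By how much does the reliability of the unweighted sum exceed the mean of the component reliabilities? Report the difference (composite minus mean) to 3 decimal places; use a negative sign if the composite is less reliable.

Var(sum) = 2 + 0.32 = 2.32; true-score variance = 1.38 + 0.32 = 1.7; composite reliability = 0.7328.
Mean component reliability = 0.6900.
Difference = 0.7328 − 0.6900 = 0.043.

0.043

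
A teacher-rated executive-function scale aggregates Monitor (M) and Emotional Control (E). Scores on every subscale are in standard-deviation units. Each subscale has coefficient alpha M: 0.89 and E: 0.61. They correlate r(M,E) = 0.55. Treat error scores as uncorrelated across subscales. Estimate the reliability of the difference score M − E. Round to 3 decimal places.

0.444

Var(M−E) = 1 + 1 − 2·0.55 = 2 − 1.1 = 0.9.
With uncorrelated errors the cross-covariances are all true-score covariance, so they carry over unchanged; only the diagonal terms shrink to ρᵢσᵢ².
True-score variance = [0.89 + 0.61] − 1.1 = 1.5 − 1.1 = 0.4.
Reliability = 0.4 / 0.9 = 0.444.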